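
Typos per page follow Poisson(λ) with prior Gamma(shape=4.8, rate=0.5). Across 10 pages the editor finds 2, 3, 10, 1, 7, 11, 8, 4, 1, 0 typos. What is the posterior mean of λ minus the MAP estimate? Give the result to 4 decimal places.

Σ counts = 47. Posterior: Gamma(shape = 4.8+47 = 51.8, rate = 0.5+10 = 10.5).
Mode = (α−1)/β = 50.8/10.5 = 4.8381.
Mean = α/β = 51.8/10.5 = 4.9333.
Difference = 4.9333 − 4.8381 = 0.0952.

0.0952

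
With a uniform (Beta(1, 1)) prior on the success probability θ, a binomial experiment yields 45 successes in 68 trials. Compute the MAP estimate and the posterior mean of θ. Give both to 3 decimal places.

θ_MAP = 0.662, E[θ|data] = 0.657

Posterior: Beta(1+45, 1+23) = Beta(46, 24).
Mode = (46−1)/(46+24−2) = 45/68 = 0.662.
With a flat prior the MAP equals the MLE, 45/68.
Mean = 46/(46+24) = 46/70 = 0.657.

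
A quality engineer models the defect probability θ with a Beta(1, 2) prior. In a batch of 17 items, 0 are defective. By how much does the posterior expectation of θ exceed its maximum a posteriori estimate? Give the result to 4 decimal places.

0.0500

Posterior: Beta(1+0, 2+17) = Beta(1, 19).
Since α = 1 ≤ 1 and β > 1, the Beta density is monotone decreasing on [0,1]; the mode is at 0.
Mean = 1/(1+19) = 0.0500.
Difference = 0.0500 − 0.0000 = 0.0500.
Right-skewed posterior ⇒ mode < mean.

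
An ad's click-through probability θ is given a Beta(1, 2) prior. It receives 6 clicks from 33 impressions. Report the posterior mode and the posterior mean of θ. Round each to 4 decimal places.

Posterior: Beta(1+6, 2+27) = Beta(7, 29).
Mode = (7−1)/(7+29−2) = 6/34 = 0.1765.
Mean = 7/(7+29) = 7/36 = 0.1944.
Mean > mode: the posterior has a right tail.

θ_MAP = 0.1765, E[θ|data] = 0.1944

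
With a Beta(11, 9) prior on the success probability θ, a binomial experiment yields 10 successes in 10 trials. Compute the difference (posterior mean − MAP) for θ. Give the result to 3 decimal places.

-0.014

Posterior: Beta(11+10, 9+0) = Beta(21, 9).
Mode = (21−1)/(21+9−2) = 20/28 = 0.714.
Mean = 21/(21+9) = 21/30 = 0.700.
Difference = 0.700 − 0.714 = -0.014.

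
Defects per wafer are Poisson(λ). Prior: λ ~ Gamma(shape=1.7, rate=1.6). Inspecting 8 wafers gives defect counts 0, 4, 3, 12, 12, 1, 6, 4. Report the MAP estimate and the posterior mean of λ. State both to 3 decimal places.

Σ counts = 42. Posterior: Gamma(shape = 1.7+42 = 43.7, rate = 1.6+8 = 9.6).
Mode = (α−1)/β = 42.7/9.6 = 4.448.
Mean = α/β = 43.7/9.6 = 4.552.

λ_MAP = 4.448, E[λ|data] = 4.552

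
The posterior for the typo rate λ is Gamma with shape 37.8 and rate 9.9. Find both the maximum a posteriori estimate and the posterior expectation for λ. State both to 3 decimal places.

Mode = (α−1)/β = 36.8/9.9 = 3.717.
Mean = α/β = 37.8/9.9 = 3.818.

MAP = 3.717; posterior mean = 3.818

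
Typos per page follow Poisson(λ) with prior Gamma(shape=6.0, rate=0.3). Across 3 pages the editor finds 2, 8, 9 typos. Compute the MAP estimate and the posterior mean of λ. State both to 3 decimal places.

MAP: 7.273. Posterior mean: 7.576.

Σ counts = 19. Posterior: Gamma(shape = 6.0+19 = 25.0, rate = 0.3+3 = 3.3).
Mode = (α−1)/β = 24.0/3.3 = 7.273.
Mean = α/β = 25.0/3.3 = 7.576.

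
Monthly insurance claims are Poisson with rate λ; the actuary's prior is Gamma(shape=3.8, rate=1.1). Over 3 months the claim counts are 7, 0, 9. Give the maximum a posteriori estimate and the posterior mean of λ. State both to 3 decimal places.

maximum a posteriori estimate = 4.585, posterior mean = 4.829

Σ counts = 16. Posterior: Gamma(shape = 3.8+16 = 19.8, rate = 1.1+3 = 4.1).
Mode = (α−1)/β = 18.8/4.1 = 4.585.
Mean = α/β = 19.8/4.1 = 4.829.
Mean > mode: the posterior has a right tail.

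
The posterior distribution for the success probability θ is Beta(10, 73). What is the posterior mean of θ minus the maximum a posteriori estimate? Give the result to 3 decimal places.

0.009

Mode = (10−1)/(10+73−2) = 9/81 = 0.111.
Mean = 10/(10+73) = 10/83 = 0.120.
Difference = 0.120 − 0.111 = 0.009.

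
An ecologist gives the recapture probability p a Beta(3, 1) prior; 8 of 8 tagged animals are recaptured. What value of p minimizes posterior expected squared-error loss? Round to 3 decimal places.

Posterior: Beta(3+8, 1+0) = Beta(11, 1).
Since β = 1 ≤ 1 and α > 1, the Beta density is monotone increasing on [0,1]; the mode is at 1.
Mean = 11/(11+1) = 0.917.
Squared-error loss ⇒ the optimal estimator is the posterior mean.

0.917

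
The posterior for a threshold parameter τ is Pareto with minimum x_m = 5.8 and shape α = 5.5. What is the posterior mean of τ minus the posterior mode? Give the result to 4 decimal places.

The Pareto density is strictly decreasing on [x_m, ∞), so the mode is x_m = 5.8000.
Mean = α·x_m/(α−1) = 5.5·5.8/4.5 = 7.0889.
Difference = 7.0889 − 5.8000 = 1.2889.
The mean is pulled above the mode by the posterior's right skew.

1.2889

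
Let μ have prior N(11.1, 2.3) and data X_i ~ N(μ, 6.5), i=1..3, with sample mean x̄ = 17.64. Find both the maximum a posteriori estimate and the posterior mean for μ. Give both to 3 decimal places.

μ_MAP = 14.468, E[μ|data] = 14.468

Posterior for μ is Normal. Precision-weighted mean: (1/2.3·11.1 + 3/6.5·17.64) / (1/2.3 + 3/6.5) = 14.468.
A Normal posterior is symmetric, so mode = mean.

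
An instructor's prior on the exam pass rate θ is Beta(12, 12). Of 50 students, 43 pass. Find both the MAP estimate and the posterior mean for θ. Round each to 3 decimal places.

Posterior: Beta(12+43, 12+7) = Beta(55, 19).
Mode = (55−1)/(55+19−2) = 54/72 = 0.750.
Mean = 55/(55+19) = 55/74 = 0.743.

MAP estimate = 0.750, posterior mean = 0.743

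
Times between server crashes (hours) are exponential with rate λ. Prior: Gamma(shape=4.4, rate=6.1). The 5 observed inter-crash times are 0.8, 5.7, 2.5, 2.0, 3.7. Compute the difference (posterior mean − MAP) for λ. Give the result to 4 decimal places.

0.0481

Σ times = 14.7. Posterior: Gamma(shape = 4.4+5 = 9.4, rate = 6.1+14.7 = 20.8).
Mode = (α−1)/β = 8.4/20.8 = 0.4038.
Mean = α/β = 9.4/20.8 = 0.4519.
Difference = 0.4519 − 0.4038 = 0.0481.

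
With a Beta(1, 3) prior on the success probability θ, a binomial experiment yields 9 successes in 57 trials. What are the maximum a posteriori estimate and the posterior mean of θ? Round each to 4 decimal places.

MAP = 0.1525, posterior mean = 0.1639

Posterior: Beta(1+9, 3+48) = Beta(10, 51).
Mode = (10−1)/(10+51−2) = 9/59 = 0.1525.
Mean = 10/(10+51) = 10/61 = 0.1639.
The mean is pulled above the mode by the posterior's right skew.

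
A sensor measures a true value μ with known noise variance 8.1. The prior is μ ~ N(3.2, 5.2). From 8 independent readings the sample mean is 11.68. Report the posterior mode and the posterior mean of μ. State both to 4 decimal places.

μ_MAP = 10.2979, E[μ|data] = 10.2979

Posterior for μ is Normal. Precision-weighted mean: (1/5.2·3.2 + 8/8.1·11.68) / (1/5.2 + 8/8.1) = 10.2979.
A Normal posterior is symmetric, so mode = mean.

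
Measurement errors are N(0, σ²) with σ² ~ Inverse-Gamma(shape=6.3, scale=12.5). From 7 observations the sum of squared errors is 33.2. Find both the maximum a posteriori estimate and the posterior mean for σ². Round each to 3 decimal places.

MAP = 2.694; posterior mean = 3.307

Posterior: Inverse-Gamma(shape = 6.3+7/2 = 9.8, scale = 12.5+33.2/2 = 29.1).
Mode = β/(α+1) = 29.1/10.8 = 2.694.
Mean = β/(α−1) = 29.1/8.8 = 3.307.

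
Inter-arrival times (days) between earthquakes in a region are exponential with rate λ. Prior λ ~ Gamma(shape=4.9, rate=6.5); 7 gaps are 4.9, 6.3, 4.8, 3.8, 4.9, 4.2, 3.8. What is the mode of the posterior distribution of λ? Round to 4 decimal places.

Σ times = 32.7. Posterior: Gamma(shape = 4.9+7 = 11.9, rate = 6.5+32.7 = 39.2).
Mode = (α−1)/β = 10.9/39.2 = 0.2781.
Mean = α/β = 11.9/39.2 = 0.3036.
This is the posterior mode — the MAP estimate.

0.2781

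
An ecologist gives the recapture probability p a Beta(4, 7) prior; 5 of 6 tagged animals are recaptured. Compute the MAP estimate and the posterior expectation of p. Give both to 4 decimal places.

Posterior: Beta(4+5, 7+1) = Beta(9, 8).
Mode = (9−1)/(9+8−2) = 8/15 = 0.5333.
Mean = 9/(9+8) = 9/17 = 0.5294.

MAP: 0.5333. Posterior mean: 0.5294.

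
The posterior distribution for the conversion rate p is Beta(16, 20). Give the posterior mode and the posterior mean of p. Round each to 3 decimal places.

MAP = 0.441, posterior mean = 0.444

Mode = (16−1)/(16+20−2) = 15/34 = 0.441.
Mean = 16/(16+20) = 16/36 = 0.444.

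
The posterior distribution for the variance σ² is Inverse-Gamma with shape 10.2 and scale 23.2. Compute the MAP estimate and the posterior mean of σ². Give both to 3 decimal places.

Mode = β/(α+1) = 23.2/11.2 = 2.071.
Mean = β/(α−1) = 23.2/9.2 = 2.522.
The mean is pulled above the mode by the posterior's right skew.

MAP = 2.071; posterior mean = 2.522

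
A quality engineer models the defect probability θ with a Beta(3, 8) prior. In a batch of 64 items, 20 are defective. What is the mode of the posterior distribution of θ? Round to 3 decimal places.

0.301

Posterior: Beta(3+20, 8+44) = Beta(23, 52).
Mode = (23−1)/(23+52−2) = 22/73 = 0.301.
Mean = 23/(23+52) = 23/75 = 0.307.
This is the posterior mode — the MAP estimate.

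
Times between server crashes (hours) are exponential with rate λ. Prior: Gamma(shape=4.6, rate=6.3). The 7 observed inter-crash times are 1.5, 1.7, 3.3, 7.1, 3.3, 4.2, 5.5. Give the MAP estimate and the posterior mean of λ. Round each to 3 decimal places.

MAP: 0.322. Posterior mean: 0.353.

Σ times = 26.6. Posterior: Gamma(shape = 4.6+7 = 11.6, rate = 6.3+26.6 = 32.9).
Mode = (α−1)/β = 10.6/32.9 = 0.322.
Mean = α/β = 11.6/32.9 = 0.353.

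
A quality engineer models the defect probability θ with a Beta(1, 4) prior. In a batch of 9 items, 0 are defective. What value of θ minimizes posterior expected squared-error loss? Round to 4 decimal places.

Posterior: Beta(1+0, 4+9) = Beta(1, 13).
Since α = 1 ≤ 1 and β > 1, the Beta density is monotone decreasing on [0,1]; the mode is at 0.
Mean = 1/(1+13) = 0.0714.
Squared-error loss ⇒ the optimal estimator is the posterior mean.

0.0714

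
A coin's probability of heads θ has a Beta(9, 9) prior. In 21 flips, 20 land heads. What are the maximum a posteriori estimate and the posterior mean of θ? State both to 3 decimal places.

θ_MAP = 0.757, E[θ|data] = 0.744

Posterior: Beta(9+20, 9+1) = Beta(29, 10).
Mode = (29−1)/(29+10−2) = 28/37 = 0.757.
Mean = 29/(29+10) = 29/39 = 0.744.
The posterior is left-skewed, so the mode exceeds the mean.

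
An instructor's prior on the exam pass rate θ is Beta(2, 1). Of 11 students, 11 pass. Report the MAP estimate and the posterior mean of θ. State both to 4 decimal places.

Posterior: Beta(2+11, 1+0) = Beta(13, 1).
Since β = 1 ≤ 1 and α > 1, the Beta density is monotone increasing on [0,1]; the mode is at 1.
Mean = 13/(13+1) = 0.9286.
Mode > mean: the posterior has a left tail.

MAP = 1.0000; posterior mean = 0.9286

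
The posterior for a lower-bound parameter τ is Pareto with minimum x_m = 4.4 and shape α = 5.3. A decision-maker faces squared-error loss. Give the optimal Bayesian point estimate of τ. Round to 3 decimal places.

5.423

The Pareto density is strictly decreasing on [x_m, ∞), so the mode is x_m = 4.400.
Mean = α·x_m/(α−1) = 5.3·4.4/4.3 = 5.423.
Squared-error loss ⇒ the optimal estimator is the posterior mean.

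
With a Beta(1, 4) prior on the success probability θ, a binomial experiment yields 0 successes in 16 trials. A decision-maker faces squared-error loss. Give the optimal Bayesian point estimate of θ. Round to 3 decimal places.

Posterior: Beta(1+0, 4+16) = Beta(1, 20).
Since α = 1 ≤ 1 and β > 1, the Beta density is monotone decreasing on [0,1]; the mode is at 0.
Mean = 1/(1+20) = 0.048.
Squared-error loss ⇒ the optimal estimator is the posterior mean.

0.048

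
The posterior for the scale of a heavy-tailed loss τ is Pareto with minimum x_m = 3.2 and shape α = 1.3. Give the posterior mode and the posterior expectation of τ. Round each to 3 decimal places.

posterior mode = 3.200, posterior expectation = 13.867

The Pareto density is strictly decreasing on [x_m, ∞), so the mode is x_m = 3.200.
Mean = α·x_m/(α−1) = 1.3·3.2/0.3 = 13.867.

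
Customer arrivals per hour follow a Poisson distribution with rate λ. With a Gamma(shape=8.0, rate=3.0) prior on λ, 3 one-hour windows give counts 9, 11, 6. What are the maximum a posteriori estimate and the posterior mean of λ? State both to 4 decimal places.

Σ counts = 26. Posterior: Gamma(shape = 8.0+26 = 34.0, rate = 3.0+3 = 6.0).
Mode = (α−1)/β = 33.0/6.0 = 5.5000.
Mean = α/β = 34.0/6.0 = 5.6667.

MAP = 5.5000; posterior mean = 5.6667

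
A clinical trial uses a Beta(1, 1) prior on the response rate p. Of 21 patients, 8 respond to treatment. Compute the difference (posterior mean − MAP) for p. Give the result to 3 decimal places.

0.010

Posterior: Beta(1+8, 1+13) = Beta(9, 14).
Mode = (9−1)/(9+14−2) = 8/21 = 0.381.
With a flat prior the MAP equals the MLE, 8/21.
Mean = 9/(9+14) = 9/23 = 0.391.
Difference = 0.391 − 0.381 = 0.010.
The posterior is right-skewed, so the mean exceeds the mode.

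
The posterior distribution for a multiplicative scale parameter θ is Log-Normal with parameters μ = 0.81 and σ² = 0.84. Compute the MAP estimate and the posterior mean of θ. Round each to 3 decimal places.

MAP estimate = 0.970, posterior mean = 3.421

Mode = exp(μ − σ²) = exp(-0.03) = 0.970.
Mean = exp(μ + σ²/2) = exp(1.230) = 3.421.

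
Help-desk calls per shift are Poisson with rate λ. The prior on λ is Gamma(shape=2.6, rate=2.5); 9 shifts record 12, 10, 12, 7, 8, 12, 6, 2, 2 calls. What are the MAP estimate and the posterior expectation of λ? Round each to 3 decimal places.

Σ counts = 71. Posterior: Gamma(shape = 2.6+71 = 73.6, rate = 2.5+9 = 11.5).
Mode = (α−1)/β = 72.6/11.5 = 6.313.
Mean = α/β = 73.6/11.5 = 6.400.
The mean is pulled above the mode by the posterior's right skew.

MAP: 6.313. Posterior mean: 6.400.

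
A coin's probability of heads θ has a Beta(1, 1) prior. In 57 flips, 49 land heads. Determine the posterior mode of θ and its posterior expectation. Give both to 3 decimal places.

θ_MAP = 0.860, E[θ|data] = 0.847

Posterior: Beta(1+49, 1+8) = Beta(50, 9).
Mode = (50−1)/(50+9−2) = 49/57 = 0.860.
Mean = 50/(50+9) = 50/59 = 0.847.
Mode > mean: the posterior has a left tail.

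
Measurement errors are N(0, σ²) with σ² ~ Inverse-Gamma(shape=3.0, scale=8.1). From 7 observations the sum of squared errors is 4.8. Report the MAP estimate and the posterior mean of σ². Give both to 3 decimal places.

Posterior: Inverse-Gamma(shape = 3.0+7/2 = 6.5, scale = 8.1+4.8/2 = 10.5).
Mode = β/(α+1) = 10.5/7.5 = 1.400.
Mean = β/(α−1) = 10.5/5.5 = 1.909.
Right-skewed posterior ⇒ mode < mean.

σ²_MAP = 1.400, E[σ²|data] = 1.909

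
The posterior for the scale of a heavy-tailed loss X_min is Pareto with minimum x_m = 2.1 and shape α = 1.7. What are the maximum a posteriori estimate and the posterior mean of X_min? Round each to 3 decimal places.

MAP = 2.100, posterior mean = 5.100

The Pareto density is strictly decreasing on [x_m, ∞), so the mode is x_m = 2.100.
Mean = α·x_m/(α−1) = 1.7·2.1/0.7 = 5.100.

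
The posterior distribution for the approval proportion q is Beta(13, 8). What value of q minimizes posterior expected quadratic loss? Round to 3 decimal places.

0.619

Mode = (13−1)/(13+8−2) = 12/19 = 0.632.
Mean = 13/(13+8) = 13/21 = 0.619.
Quadratic loss ⇒ the optimal estimator is the posterior mean.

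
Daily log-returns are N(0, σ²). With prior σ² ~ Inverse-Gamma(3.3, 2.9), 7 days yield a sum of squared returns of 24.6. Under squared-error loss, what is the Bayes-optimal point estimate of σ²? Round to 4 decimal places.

Posterior: Inverse-Gamma(shape = 3.3+7/2 = 6.8, scale = 2.9+24.6/2 = 15.2).
Mode = β/(α+1) = 15.2/7.8 = 1.9487.
Mean = β/(α−1) = 15.2/5.8 = 2.6207.
Squared-error loss ⇒ the optimal estimator is the posterior mean.

2.6207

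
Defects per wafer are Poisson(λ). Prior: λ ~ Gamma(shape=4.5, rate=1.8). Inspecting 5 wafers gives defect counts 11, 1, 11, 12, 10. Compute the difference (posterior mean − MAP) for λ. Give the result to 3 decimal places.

0.147

Σ counts = 45. Posterior: Gamma(shape = 4.5+45 = 49.5, rate = 1.8+5 = 6.8).
Mode = (α−1)/β = 48.5/6.8 = 7.132.
Mean = α/β = 49.5/6.8 = 7.279.
Difference = 7.279 − 7.132 = 0.147.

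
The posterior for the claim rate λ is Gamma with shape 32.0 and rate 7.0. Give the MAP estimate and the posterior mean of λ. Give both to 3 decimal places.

Mode = (α−1)/β = 31.0/7.0 = 4.429.
Mean = α/β = 32.0/7.0 = 4.571.

MAP = 4.429; posterior mean = 4.571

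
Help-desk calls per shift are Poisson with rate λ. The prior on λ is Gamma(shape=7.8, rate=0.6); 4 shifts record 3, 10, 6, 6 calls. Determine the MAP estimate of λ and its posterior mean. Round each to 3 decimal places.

MAP: 6.913. Posterior mean: 7.130.

Σ counts = 25. Posterior: Gamma(shape = 7.8+25 = 32.8, rate = 0.6+4 = 4.6).
Mode = (α−1)/β = 31.8/4.6 = 6.913.
Mean = α/β = 32.8/4.6 = 7.130.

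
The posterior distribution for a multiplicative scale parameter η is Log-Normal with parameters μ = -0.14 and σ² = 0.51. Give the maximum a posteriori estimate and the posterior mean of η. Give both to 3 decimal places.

maximum a posteriori estimate = 0.522, posterior mean = 1.122

Mode = exp(μ − σ²) = exp(-0.65) = 0.522.
Mean = exp(μ + σ²/2) = exp(0.115) = 1.122.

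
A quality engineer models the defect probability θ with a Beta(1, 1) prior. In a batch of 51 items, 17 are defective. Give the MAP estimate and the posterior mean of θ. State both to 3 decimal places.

Posterior: Beta(1+17, 1+34) = Beta(18, 35).
Mode = (18−1)/(18+35−2) = 17/51 = 0.333.
With a flat prior the MAP equals the MLE, 17/51.
Mean = 18/(18+35) = 18/53 = 0.340.

MAP: 0.333. Posterior mean: 0.340.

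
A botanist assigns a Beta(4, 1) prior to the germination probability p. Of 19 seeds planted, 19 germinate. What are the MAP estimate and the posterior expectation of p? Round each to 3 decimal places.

p_MAP = 1.000, E[p|data] = 0.958

Posterior: Beta(4+19, 1+0) = Beta(23, 1).
Since β = 1 ≤ 1 and α > 1, the Beta density is monotone increasing on [0,1]; the mode is at 1.
Mean = 23/(23+1) = 0.958.
Left-skewed posterior ⇒ mean < mode.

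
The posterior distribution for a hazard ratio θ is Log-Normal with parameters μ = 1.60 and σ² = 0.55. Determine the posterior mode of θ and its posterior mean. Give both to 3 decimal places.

Mode = exp(μ − σ²) = exp(1.05) = 2.858.
Mean = exp(μ + σ²/2) = exp(1.875) = 6.521.

MAP = 2.858; posterior mean = 6.521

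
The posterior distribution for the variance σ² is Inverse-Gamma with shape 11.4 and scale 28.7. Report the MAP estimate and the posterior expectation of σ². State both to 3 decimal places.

MAP estimate = 2.315, posterior expectation = 2.760

Mode = β/(α+1) = 28.7/12.4 = 2.315.
Mean = β/(α−1) = 28.7/10.4 = 2.760.
Right-skewed posterior ⇒ mode < mean.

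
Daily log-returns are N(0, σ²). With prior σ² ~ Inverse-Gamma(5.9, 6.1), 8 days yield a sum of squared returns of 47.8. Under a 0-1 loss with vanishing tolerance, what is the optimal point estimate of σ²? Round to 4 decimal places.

Posterior: Inverse-Gamma(shape = 5.9+8/2 = 9.9, scale = 6.1+47.8/2 = 30.0).
Mode = β/(α+1) = 30.0/10.9 = 2.7523.
Mean = β/(α−1) = 30.0/8.9 = 3.3708.
This is the posterior mode — the MAP estimate.

2.7523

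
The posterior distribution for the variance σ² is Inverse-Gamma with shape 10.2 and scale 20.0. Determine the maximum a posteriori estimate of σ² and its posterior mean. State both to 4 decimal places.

MAP = 1.7857; posterior mean = 2.1739

Mode = β/(α+1) = 20.0/11.2 = 1.7857.
Mean = β/(α−1) = 20.0/9.2 = 2.1739.
The mean is pulled above the mode by the posterior's right skew.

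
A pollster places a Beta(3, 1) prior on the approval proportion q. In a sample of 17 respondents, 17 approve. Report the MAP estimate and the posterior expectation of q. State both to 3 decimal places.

Posterior: Beta(3+17, 1+0) = Beta(20, 1).
Since β = 1 ≤ 1 and α > 1, the Beta density is monotone increasing on [0,1]; the mode is at 1.
Mean = 20/(20+1) = 0.952.
The posterior is left-skewed, so the mode exceeds the mean.

MAP: 1.000. Posterior mean: 0.952.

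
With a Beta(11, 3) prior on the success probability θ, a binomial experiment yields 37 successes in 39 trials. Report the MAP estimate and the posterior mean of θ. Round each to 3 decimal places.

Posterior: Beta(11+37, 3+2) = Beta(48, 5).
Mode = (48−1)/(48+5−2) = 47/51 = 0.922.
Mean = 48/(48+5) = 48/53 = 0.906.

MAP = 0.922, posterior mean = 0.906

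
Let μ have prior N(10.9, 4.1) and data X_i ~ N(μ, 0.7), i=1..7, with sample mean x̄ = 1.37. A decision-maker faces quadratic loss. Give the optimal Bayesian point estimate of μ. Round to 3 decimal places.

1.597

Posterior for μ is Normal. Precision-weighted mean: (1/4.1·10.9 + 7/0.7·1.37) / (1/4.1 + 7/0.7) = 1.597.
A Normal posterior is symmetric, so mode = mean.
Quadratic loss ⇒ the optimal estimator is the posterior mean.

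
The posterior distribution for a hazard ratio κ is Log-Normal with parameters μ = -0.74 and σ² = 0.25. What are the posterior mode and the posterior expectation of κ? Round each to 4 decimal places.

Mode = exp(μ − σ²) = exp(-0.99) = 0.3716.
Mean = exp(μ + σ²/2) = exp(-0.615) = 0.5406.

κ_MAP = 0.3716, E[κ|data] = 0.5406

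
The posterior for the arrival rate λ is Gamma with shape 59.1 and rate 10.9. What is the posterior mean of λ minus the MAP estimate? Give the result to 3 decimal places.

Mode = (α−1)/β = 58.1/10.9 = 5.330.
Mean = α/β = 59.1/10.9 = 5.422.
Difference = 5.422 − 5.330 = 0.092.

0.092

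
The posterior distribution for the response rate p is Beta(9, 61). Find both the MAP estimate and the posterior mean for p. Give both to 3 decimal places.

Mode = (9−1)/(9+61−2) = 8/68 = 0.118.
Mean = 9/(9+61) = 9/70 = 0.129.

MAP estimate = 0.118, posterior mean = 0.129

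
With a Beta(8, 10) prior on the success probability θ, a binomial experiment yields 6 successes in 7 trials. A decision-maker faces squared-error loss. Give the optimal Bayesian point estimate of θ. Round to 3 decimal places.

Posterior: Beta(8+6, 10+1) = Beta(14, 11).
Mode = (14−1)/(14+11−2) = 13/23 = 0.565.
Mean = 14/(14+11) = 14/25 = 0.560.
Squared-error loss ⇒ the optimal estimator is the posterior mean.

0.560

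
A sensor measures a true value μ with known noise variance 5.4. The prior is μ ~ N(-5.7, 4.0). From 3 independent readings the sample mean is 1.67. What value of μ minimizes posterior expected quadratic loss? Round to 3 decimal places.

-0.617

Posterior for μ is Normal. Precision-weighted mean: (1/4.0·-5.7 + 3/5.4·1.67) / (1/4.0 + 3/5.4) = -0.617.
A Normal posterior is symmetric, so mode = mean.
Quadratic loss ⇒ the optimal estimator is the posterior mean.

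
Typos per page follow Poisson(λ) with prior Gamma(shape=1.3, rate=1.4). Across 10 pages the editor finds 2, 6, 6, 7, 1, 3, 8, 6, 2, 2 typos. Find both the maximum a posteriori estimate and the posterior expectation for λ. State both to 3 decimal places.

Σ counts = 43. Posterior: Gamma(shape = 1.3+43 = 44.3, rate = 1.4+10 = 11.4).
Mode = (α−1)/β = 43.3/11.4 = 3.798.
Mean = α/β = 44.3/11.4 = 3.886.

MAP: 3.798. Posterior mean: 3.886.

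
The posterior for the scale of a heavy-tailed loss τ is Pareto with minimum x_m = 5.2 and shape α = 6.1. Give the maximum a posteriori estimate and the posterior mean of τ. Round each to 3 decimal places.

τ_MAP = 5.200, E[τ|data] = 6.220

The Pareto density is strictly decreasing on [x_m, ∞), so the mode is x_m = 5.200.
Mean = α·x_m/(α−1) = 6.1·5.2/5.1 = 6.220.
Right-skewed posterior ⇒ mode < mean.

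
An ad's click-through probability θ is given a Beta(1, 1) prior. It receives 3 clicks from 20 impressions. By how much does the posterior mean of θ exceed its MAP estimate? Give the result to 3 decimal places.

Posterior: Beta(1+3, 1+17) = Beta(4, 18).
Mode = (4−1)/(4+18−2) = 3/20 = 0.150.
Mean = 4/(4+18) = 4/22 = 0.182.
Difference = 0.182 − 0.150 = 0.032.
Mean > mode: the posterior has a right tail.

0.032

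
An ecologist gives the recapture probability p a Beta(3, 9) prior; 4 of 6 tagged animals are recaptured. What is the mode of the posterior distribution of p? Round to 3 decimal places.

Posterior: Beta(3+4, 9+2) = Beta(7, 11).
Mode = (7−1)/(7+11−2) = 6/16 = 0.375.
Mean = 7/(7+11) = 7/18 = 0.389.
This is the posterior mode — the MAP estimate.

0.375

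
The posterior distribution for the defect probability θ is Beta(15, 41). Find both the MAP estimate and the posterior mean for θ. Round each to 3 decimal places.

MAP = 0.259; posterior mean = 0.268

Mode = (15−1)/(15+41−2) = 14/54 = 0.259.
Mean = 15/(15+41) = 15/56 = 0.268.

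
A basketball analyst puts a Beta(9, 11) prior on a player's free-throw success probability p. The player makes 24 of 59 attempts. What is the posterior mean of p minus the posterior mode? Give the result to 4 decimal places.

Posterior: Beta(9+24, 11+35) = Beta(33, 46).
Mode = (33−1)/(33+46−2) = 32/77 = 0.4156.
Mean = 33/(33+46) = 33/79 = 0.4177.
Difference = 0.4177 − 0.4156 = 0.0021.

0.0021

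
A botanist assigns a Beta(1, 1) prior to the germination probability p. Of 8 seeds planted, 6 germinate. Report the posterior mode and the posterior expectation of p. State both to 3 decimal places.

MAP: 0.750. Posterior mean: 0.700.

Posterior: Beta(1+6, 1+2) = Beta(7, 3).
Mode = (7−1)/(7+3−2) = 6/8 = 0.750.
Mean = 7/(7+3) = 7/10 = 0.700.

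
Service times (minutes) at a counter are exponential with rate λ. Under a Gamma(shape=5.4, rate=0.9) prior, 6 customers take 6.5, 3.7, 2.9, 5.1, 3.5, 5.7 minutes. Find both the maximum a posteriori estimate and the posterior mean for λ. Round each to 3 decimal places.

MAP: 0.367. Posterior mean: 0.403.

Σ times = 27.4. Posterior: Gamma(shape = 5.4+6 = 11.4, rate = 0.9+27.4 = 28.3).
Mode = (α−1)/β = 10.4/28.3 = 0.367.
Mean = α/β = 11.4/28.3 = 0.403.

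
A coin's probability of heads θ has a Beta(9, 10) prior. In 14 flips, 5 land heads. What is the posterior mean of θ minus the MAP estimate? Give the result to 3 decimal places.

0.005

Posterior: Beta(9+5, 10+9) = Beta(14, 19).
Mode = (14−1)/(14+19−2) = 13/31 = 0.419.
Mean = 14/(14+19) = 14/33 = 0.424.
Difference = 0.424 − 0.419 = 0.005.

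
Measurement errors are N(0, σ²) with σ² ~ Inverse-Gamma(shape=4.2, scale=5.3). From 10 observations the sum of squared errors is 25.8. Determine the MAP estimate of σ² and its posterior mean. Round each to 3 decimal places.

Posterior: Inverse-Gamma(shape = 4.2+10/2 = 9.2, scale = 5.3+25.8/2 = 18.2).
Mode = β/(α+1) = 18.2/10.2 = 1.784.
Mean = β/(α−1) = 18.2/8.2 = 2.220.

MAP estimate = 1.784, posterior mean = 2.220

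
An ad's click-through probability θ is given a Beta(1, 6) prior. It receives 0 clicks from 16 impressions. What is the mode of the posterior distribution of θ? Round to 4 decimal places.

0.0000

Posterior: Beta(1+0, 6+16) = Beta(1, 22).
Since α = 1 ≤ 1 and β > 1, the Beta density is monotone decreasing on [0,1]; the mode is at 0.
Mean = 1/(1+22) = 0.0435.
This is the posterior mode — the MAP estimate.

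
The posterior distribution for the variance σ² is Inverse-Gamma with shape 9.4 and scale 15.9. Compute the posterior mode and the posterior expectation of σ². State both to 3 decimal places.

Mode = β/(α+1) = 15.9/10.4 = 1.529.
Mean = β/(α−1) = 15.9/8.4 = 1.893.

MAP = 1.529; posterior mean = 1.893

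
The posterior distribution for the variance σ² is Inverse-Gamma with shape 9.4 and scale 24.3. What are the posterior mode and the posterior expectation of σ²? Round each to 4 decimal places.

MAP = 2.3365; posterior mean = 2.8929

Mode = β/(α+1) = 24.3/10.4 = 2.3365.
Mean = β/(α−1) = 24.3/8.4 = 2.8929.
The posterior is right-skewed, so the mean exceeds the mode.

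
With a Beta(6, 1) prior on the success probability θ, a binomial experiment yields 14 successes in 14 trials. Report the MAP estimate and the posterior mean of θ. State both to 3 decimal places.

MAP = 1.000, posterior mean = 0.952

Posterior: Beta(6+14, 1+0) = Beta(20, 1).
Since β = 1 ≤ 1 and α > 1, the Beta density is monotone increasing on [0,1]; the mode is at 1.
Mean = 20/(20+1) = 0.952.
Mode > mean: the posterior has a left tail.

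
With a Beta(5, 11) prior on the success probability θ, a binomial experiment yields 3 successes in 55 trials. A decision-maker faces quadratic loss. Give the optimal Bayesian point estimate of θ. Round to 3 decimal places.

Posterior: Beta(5+3, 11+52) = Beta(8, 63).
Mode = (8−1)/(8+63−2) = 7/69 = 0.101.
Mean = 8/(8+63) = 8/71 = 0.113.
Quadratic loss ⇒ the optimal estimator is the posterior mean.

0.113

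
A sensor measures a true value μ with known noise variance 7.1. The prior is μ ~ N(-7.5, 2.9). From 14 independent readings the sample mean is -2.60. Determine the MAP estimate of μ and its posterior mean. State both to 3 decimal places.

MAP estimate = -3.329, posterior mean = -3.329

Posterior for μ is Normal. Precision-weighted mean: (1/2.9·-7.5 + 14/7.1·-2.60) / (1/2.9 + 14/7.1) = -3.329.
A Normal posterior is symmetric, so mode = mean.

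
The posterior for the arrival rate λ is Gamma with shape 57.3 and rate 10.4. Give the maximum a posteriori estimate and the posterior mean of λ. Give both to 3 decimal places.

MAP = 5.413; posterior mean = 5.510

Mode = (α−1)/β = 56.3/10.4 = 5.413.
Mean = α/β = 57.3/10.4 = 5.510.
Right-skewed posterior ⇒ mode < mean.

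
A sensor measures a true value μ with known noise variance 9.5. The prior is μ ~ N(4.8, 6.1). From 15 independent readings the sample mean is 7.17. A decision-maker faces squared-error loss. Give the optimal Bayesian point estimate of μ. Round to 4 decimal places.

Posterior for μ is Normal. Precision-weighted mean: (1/6.1·4.8 + 15/9.5·7.17) / (1/6.1 + 15/9.5) = 6.9471.
A Normal posterior is symmetric, so mode = mean.
Squared-error loss ⇒ the optimal estimator is the posterior mean.

6.9471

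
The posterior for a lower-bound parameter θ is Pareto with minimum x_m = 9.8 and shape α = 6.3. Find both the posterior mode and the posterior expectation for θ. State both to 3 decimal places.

The Pareto density is strictly decreasing on [x_m, ∞), so the mode is x_m = 9.800.
Mean = α·x_m/(α−1) = 6.3·9.8/5.3 = 11.649.

MAP = 9.800, posterior mean = 11.649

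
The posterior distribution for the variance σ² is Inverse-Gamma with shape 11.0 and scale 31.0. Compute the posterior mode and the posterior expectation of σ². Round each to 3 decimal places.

MAP = 2.583; posterior mean = 3.100

Mode = β/(α+1) = 31.0/12.0 = 2.583.
Mean = β/(α−1) = 31.0/10.0 = 3.100.
The posterior is right-skewed, so the mean exceeds the mode.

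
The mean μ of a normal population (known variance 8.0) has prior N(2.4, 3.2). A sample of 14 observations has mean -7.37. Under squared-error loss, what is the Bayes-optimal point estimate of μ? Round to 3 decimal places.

-5.890

Posterior for μ is Normal. Precision-weighted mean: (1/3.2·2.4 + 14/8.0·-7.37) / (1/3.2 + 14/8.0) = -5.890.
A Normal posterior is symmetric, so mode = mean.
Squared-error loss ⇒ the optimal estimator is the posterior mean.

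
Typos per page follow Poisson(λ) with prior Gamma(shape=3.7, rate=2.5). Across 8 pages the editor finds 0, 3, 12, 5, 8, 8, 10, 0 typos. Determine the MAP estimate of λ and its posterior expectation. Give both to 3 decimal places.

MAP: 4.638. Posterior mean: 4.733.

Σ counts = 46. Posterior: Gamma(shape = 3.7+46 = 49.7, rate = 2.5+8 = 10.5).
Mode = (α−1)/β = 48.7/10.5 = 4.638.
Mean = α/β = 49.7/10.5 = 4.733.
Right-skewed posterior ⇒ mode < mean.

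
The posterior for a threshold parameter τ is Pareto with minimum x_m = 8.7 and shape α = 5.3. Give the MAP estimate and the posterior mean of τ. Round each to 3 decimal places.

The Pareto density is strictly decreasing on [x_m, ∞), so the mode is x_m = 8.700.
Mean = α·x_m/(α−1) = 5.3·8.7/4.3 = 10.723.

τ_MAP = 8.700, E[τ|data] = 10.723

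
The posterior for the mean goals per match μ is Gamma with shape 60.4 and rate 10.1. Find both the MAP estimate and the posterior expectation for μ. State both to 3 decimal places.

Mode = (α−1)/β = 59.4/10.1 = 5.881.
Mean = α/β = 60.4/10.1 = 5.980.
The mean is pulled above the mode by the posterior's right skew.

MAP estimate = 5.881, posterior expectation = 5.980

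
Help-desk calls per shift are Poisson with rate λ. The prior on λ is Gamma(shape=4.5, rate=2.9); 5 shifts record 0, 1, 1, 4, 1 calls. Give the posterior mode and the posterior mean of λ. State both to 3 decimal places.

posterior mode = 1.329, posterior mean = 1.456

Σ counts = 7. Posterior: Gamma(shape = 4.5+7 = 11.5, rate = 2.9+5 = 7.9).
Mode = (α−1)/β = 10.5/7.9 = 1.329.
Mean = α/β = 11.5/7.9 = 1.456.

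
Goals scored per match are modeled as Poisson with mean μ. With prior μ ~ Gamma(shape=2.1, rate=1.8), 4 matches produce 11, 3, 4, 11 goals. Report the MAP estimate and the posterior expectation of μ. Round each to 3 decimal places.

Σ counts = 29. Posterior: Gamma(shape = 2.1+29 = 31.1, rate = 1.8+4 = 5.8).
Mode = (α−1)/β = 30.1/5.8 = 5.190.
Mean = α/β = 31.1/5.8 = 5.362.
The mean is pulled above the mode by the posterior's right skew.

MAP estimate = 5.190, posterior expectation = 5.362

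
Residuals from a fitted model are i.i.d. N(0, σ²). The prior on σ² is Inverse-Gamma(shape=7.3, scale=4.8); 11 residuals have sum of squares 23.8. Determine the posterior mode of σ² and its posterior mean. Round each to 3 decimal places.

Posterior: Inverse-Gamma(shape = 7.3+11/2 = 12.8, scale = 4.8+23.8/2 = 16.7).
Mode = β/(α+1) = 16.7/13.8 = 1.210.
Mean = β/(α−1) = 16.7/11.8 = 1.415.

posterior mode = 1.210, posterior mean = 1.415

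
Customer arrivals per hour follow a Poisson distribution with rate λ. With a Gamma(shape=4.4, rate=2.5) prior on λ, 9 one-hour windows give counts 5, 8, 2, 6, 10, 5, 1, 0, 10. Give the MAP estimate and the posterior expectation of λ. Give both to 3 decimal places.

Σ counts = 47. Posterior: Gamma(shape = 4.4+47 = 51.4, rate = 2.5+9 = 11.5).
Mode = (α−1)/β = 50.4/11.5 = 4.383.
Mean = α/β = 51.4/11.5 = 4.470.

MAP = 4.383; posterior mean = 4.470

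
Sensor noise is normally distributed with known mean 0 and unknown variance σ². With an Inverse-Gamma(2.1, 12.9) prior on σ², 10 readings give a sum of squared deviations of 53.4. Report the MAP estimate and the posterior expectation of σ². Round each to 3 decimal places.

Posterior: Inverse-Gamma(shape = 2.1+10/2 = 7.1, scale = 12.9+53.4/2 = 39.6).
Mode = β/(α+1) = 39.6/8.1 = 4.889.
Mean = β/(α−1) = 39.6/6.1 = 6.492.

MAP = 4.889, posterior mean = 6.492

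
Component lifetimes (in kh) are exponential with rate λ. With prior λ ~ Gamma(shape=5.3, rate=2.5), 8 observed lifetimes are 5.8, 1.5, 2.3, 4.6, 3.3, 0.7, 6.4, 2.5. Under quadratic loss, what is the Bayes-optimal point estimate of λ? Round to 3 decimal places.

Σ times = 27.1. Posterior: Gamma(shape = 5.3+8 = 13.3, rate = 2.5+27.1 = 29.6).
Mode = (α−1)/β = 12.3/29.6 = 0.416.
Mean = α/β = 13.3/29.6 = 0.449.
Quadratic loss ⇒ the optimal estimator is the posterior mean.

0.449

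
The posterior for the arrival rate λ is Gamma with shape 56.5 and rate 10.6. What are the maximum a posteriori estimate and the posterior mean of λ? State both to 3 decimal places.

Mode = (α−1)/β = 55.5/10.6 = 5.236.
Mean = α/β = 56.5/10.6 = 5.330.

maximum a posteriori estimate = 5.236, posterior mean = 5.330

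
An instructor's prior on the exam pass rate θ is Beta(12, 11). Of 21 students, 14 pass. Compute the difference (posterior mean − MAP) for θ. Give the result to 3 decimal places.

-0.004

Posterior: Beta(12+14, 11+7) = Beta(26, 18).
Mode = (26−1)/(26+18−2) = 25/42 = 0.595.
Mean = 26/(26+18) = 26/44 = 0.591.
Difference = 0.591 − 0.595 = -0.004.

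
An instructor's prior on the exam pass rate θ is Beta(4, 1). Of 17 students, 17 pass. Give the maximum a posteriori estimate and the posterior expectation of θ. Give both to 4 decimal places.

MAP = 1.0000, posterior mean = 0.9545

Posterior: Beta(4+17, 1+0) = Beta(21, 1).
Since β = 1 ≤ 1 and α > 1, the Beta density is monotone increasing on [0,1]; the mode is at 1.
Mean = 21/(21+1) = 0.9545.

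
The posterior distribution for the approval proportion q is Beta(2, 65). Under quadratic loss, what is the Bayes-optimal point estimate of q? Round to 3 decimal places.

Mode = (2−1)/(2+65−2) = 1/65 = 0.015.
Mean = 2/(2+65) = 2/67 = 0.030.
Quadratic loss ⇒ the optimal estimator is the posterior mean.

0.030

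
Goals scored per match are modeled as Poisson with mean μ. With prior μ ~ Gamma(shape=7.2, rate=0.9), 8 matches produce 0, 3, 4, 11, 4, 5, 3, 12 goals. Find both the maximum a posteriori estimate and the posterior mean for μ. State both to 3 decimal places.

MAP = 5.416; posterior mean = 5.528

Σ counts = 42. Posterior: Gamma(shape = 7.2+42 = 49.2, rate = 0.9+8 = 8.9).
Mode = (α−1)/β = 48.2/8.9 = 5.416.
Mean = α/β = 49.2/8.9 = 5.528.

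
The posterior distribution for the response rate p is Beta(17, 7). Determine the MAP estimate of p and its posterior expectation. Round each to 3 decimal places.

MAP = 0.727, posterior mean = 0.708

Mode = (17−1)/(17+7−2) = 16/22 = 0.727.
Mean = 17/(17+7) = 17/24 = 0.708.
The mean is pulled below the mode by the posterior's left skew.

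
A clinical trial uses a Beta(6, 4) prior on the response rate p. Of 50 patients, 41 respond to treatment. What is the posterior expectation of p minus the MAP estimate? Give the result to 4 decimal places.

Posterior: Beta(6+41, 4+9) = Beta(47, 13).
Mode = (47−1)/(47+13−2) = 46/58 = 0.7931.
Mean = 47/(47+13) = 47/60 = 0.7833.
Difference = 0.7833 − 0.7931 = -0.0098.

-0.0098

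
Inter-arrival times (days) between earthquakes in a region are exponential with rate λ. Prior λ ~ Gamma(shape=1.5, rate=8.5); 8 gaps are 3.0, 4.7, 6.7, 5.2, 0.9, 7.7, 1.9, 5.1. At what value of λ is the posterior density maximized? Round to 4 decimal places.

Σ times = 35.2. Posterior: Gamma(shape = 1.5+8 = 9.5, rate = 8.5+35.2 = 43.7).
Mode = (α−1)/β = 8.5/43.7 = 0.1945.
Mean = α/β = 9.5/43.7 = 0.2174.
This is the posterior mode — the MAP estimate.

0.1945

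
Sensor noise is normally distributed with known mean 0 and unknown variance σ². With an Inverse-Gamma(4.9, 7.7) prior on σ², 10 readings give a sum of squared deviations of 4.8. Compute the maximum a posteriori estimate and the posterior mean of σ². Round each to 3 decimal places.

MAP: 0.927. Posterior mean: 1.135.

Posterior: Inverse-Gamma(shape = 4.9+10/2 = 9.9, scale = 7.7+4.8/2 = 10.1).
Mode = β/(α+1) = 10.1/10.9 = 0.927.
Mean = β/(α−1) = 10.1/8.9 = 1.135.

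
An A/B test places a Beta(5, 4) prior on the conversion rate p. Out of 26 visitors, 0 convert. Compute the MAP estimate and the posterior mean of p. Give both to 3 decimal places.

MAP = 0.121, posterior mean = 0.143

Posterior: Beta(5+0, 4+26) = Beta(5, 30).
Mode = (5−1)/(5+30−2) = 4/33 = 0.121.
Mean = 5/(5+30) = 5/35 = 0.143.
The mean is pulled above the mode by the posterior's right skew.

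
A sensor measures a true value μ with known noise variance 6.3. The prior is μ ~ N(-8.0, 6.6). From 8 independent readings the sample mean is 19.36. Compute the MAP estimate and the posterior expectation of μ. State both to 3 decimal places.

MAP estimate = 16.443, posterior expectation = 16.443

Posterior for μ is Normal. Precision-weighted mean: (1/6.6·-8.0 + 8/6.3·19.36) / (1/6.6 + 8/6.3) = 16.443.
A Normal posterior is symmetric, so mode = mean.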